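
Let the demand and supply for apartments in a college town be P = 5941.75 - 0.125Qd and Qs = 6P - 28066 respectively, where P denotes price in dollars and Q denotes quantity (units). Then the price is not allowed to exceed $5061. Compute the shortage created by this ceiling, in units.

4746

Rearranging demand gives Qd = 47534 - 8P. Equilibrium: 47534 - 8P = 6P - 28066, so 75600 = 14P and P* = 5400, Q* = 4334.
Since 5061 < 5400, the ceiling is binding.
At P = 5061: Qd = 47534 - 8·5061 = 7046 and Qs = 6·5061 - 28066 = 2300.
Shortage = Qd - Qs = 7046 - 2300 = 4746.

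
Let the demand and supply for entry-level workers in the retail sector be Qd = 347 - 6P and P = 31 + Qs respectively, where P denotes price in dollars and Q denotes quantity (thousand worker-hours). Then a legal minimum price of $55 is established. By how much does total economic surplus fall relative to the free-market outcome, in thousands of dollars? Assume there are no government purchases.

Rearranging supply gives Qs = P - 31. Setting quantity demanded equal to quantity supplied, 347 - 6P = P - 31, gives P* = 54 and Q* = 23.
The floor of 55 is above the equilibrium price 54, so it binds.
At P = 55: Qd = 347 - 6·55 = 17 and Qs = 55 - 31 = 24.
Quantity traded falls to 17. At Q = 17 the demand price is (347 - 17)/6 = 55 and the supply price is 31 + 17 = 48.
Deadweight loss = ½ · (55 - 48) · (23 - 17) = ½ · 7 · 6 = 21.

21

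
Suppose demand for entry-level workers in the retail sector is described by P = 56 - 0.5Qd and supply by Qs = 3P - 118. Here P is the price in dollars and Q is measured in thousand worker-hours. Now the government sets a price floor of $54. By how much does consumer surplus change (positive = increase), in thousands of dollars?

Rearranging demand gives Qd = 112 - 2P. Equilibrium: 112 - 2P = 3P - 118, so 230 = 5P and P* = 46, Q* = 20.
Because the floor (54) lies above the market-clearing price, it is binding.
At P = 54: Qd = 112 - 2·54 = 4 and Qs = 3·54 - 118 = 44.
Consumer surplus without the control is ½ · (56 - 46) · 20 = 100.
With the floor, consumers buy 4 units at 54, so CS = ½ · (56 - 54) · 4 = 4.
Change in consumer surplus = 4 - 100 = -96.

-96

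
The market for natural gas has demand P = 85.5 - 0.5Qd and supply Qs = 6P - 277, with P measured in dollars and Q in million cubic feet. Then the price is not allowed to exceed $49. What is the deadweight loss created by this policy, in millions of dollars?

Rearranging demand gives Qd = 171 - 2P. In a free market, 171 - 2P = 6P - 277 gives the equilibrium P* = 56, Q* = 59.
Because the ceiling (49) lies below the market-clearing price, it is binding.
At P = 49: Qd = 171 - 2·49 = 73 and Qs = 6·49 - 277 = 17.
Quantity traded falls to 17. At Q = 17 the demand price is (171 - 17)/2 = 77 and the supply price is (277 + 17)/6 = 49.
Deadweight loss = ½ · (77 - 49) · (59 - 17) = ½ · 28 · 42 = 588.

588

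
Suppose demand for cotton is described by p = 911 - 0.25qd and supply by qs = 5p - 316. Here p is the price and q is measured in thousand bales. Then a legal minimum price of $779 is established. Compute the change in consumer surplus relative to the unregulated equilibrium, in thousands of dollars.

Rearranging demand gives qd = 3644 - 4p. Without the control the market clears where 3644 - 4p = 5p - 316, i.e. p* = 440 and q* = 1884.
Because the floor (779) lies above the market-clearing price, it is binding.
At p = 779: qd = 3644 - 4·779 = 528 and qs = 5·779 - 316 = 3579.
Consumer surplus without the control is ½ · (911 - 440) · 1884 = 443682.
With the floor, consumers buy 528 units at 779, so CS = ½ · (911 - 779) · 528 = 34848.
Change in consumer surplus = 34848 - 443682 = -408834.

-408834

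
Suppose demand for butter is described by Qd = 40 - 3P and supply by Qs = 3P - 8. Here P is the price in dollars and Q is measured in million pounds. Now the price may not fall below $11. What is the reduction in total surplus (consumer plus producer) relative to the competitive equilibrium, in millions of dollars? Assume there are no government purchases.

Without the control the market clears where 40 - 3P = 3P - 8, i.e. P* = 8 and Q* = 16.
Since 11 > 8, the floor is binding.
At P = 11: Qd = 40 - 3·11 = 7 and Qs = 3·11 - 8 = 25.
Quantity traded falls to 7. At Q = 7 the demand price is (40 - 7)/3 = 11 and the supply price is (8 + 7)/3 = 5.
Deadweight loss = ½ · (11 - 5) · (16 - 7) = ½ · 6 · 9 = 27.

27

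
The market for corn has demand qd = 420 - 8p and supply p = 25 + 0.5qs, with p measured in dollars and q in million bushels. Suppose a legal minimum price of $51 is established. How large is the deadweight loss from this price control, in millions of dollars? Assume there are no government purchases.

320

Rearranging supply gives qs = 2p - 50. Equilibrium: 420 - 8p = 2p - 50, so 470 = 10p and p* = 47, q* = 44.
Because the floor (51) lies above the market-clearing price, it is binding.
At p = 51: qd = 420 - 8·51 = 12 and qs = 2·51 - 50 = 52.
Quantity traded falls to 12. At q = 12 the demand price is (420 - 12)/8 = 51 and the supply price is (50 + 12)/2 = 31.
Deadweight loss = ½ · (51 - 31) · (44 - 12) = ½ · 20 · 32 = 320.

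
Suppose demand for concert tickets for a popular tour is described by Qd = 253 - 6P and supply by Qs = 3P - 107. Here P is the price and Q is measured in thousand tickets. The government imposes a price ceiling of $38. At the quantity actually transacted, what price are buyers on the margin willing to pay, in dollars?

41

Setting quantity demanded equal to quantity supplied, 253 - 6P = 3P - 107, gives P* = 40 and Q* = 13.
Because the ceiling (38) lies below the market-clearing price, it is binding.
At P = 38: Qd = 253 - 6·38 = 25 and Qs = 3·38 - 107 = 7.
Only 7 units reach the market. On the demand curve, the marginal buyer's willingness to pay at Q = 7 is (253 - 7)/6 = 41.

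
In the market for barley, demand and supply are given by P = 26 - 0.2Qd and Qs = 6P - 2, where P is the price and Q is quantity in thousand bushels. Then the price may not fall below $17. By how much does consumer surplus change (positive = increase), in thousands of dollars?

-287.5

Rearranging demand gives Qd = 130 - 5P. Setting quantity demanded equal to quantity supplied, 130 - 5P = 6P - 2, gives P* = 12 and Q* = 70.
The floor of 17 is above the equilibrium price 12, so it binds.
At P = 17: Qd = 130 - 5·17 = 45 and Qs = 6·17 - 2 = 100.
Consumer surplus without the control is ½ · (26 - 12) · 70 = 490.
With the floor, consumers buy 45 units at 17, so CS = ½ · (26 - 17) · 45 = 202.5.
Change in consumer surplus = 202.5 - 490 = -287.5.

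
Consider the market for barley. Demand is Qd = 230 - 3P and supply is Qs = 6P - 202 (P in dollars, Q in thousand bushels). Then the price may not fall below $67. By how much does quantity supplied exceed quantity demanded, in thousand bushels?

Without the control the market clears where 230 - 3P = 6P - 202, i.e. P* = 48 and Q* = 86.
Since 67 > 48, the floor is binding.
At P = 67: Qd = 230 - 3·67 = 29 and Qs = 6·67 - 202 = 200.
Surplus = Qs - Qd = 200 - 29 = 171.

171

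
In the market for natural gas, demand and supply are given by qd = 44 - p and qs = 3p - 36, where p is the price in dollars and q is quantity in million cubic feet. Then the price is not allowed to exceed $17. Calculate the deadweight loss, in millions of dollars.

54

In a free market, 44 - p = 3p - 36 gives the equilibrium p* = 20, q* = 24.
The ceiling of 17 is below the equilibrium price 20, so it binds.
At p = 17: qd = 44 - 17 = 27 and qs = 3·17 - 36 = 15.
Quantity traded falls to 15. At q = 15 the demand price is 44 - 15 = 29 and the supply price is (36 + 15)/3 = 17.
Deadweight loss = ½ · (29 - 17) · (24 - 15) = ½ · 12 · 9 = 54.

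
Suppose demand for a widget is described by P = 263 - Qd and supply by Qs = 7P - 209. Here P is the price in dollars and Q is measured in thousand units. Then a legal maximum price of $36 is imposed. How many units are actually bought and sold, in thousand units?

43

Rearranging demand gives Qd = 263 - P. Setting quantity demanded equal to quantity supplied, 263 - P = 7P - 209, gives P* = 59 and Q* = 204.
Because the ceiling (36) lies below the market-clearing price, it is binding.
At P = 36: Qd = 263 - 36 = 227 and Qs = 7·36 - 209 = 43.
The quantity actually transacted is the short side, supply: 43.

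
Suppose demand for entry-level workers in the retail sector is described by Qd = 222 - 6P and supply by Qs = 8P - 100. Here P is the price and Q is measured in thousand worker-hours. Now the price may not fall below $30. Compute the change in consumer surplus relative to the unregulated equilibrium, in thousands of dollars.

Equilibrium: 222 - 6P = 8P - 100, so 322 = 14P and P* = 23, Q* = 84.
The floor of 30 is above the equilibrium price 23, so it binds.
At P = 30: Qd = 222 - 6·30 = 42 and Qs = 8·30 - 100 = 140.
Consumer surplus without the control is ½ · (37 - 23) · 84 = 588.
With the floor, consumers buy 42 units at 30, so CS = ½ · (37 - 30) · 42 = 147.
Change in consumer surplus = 147 - 588 = -441.

-441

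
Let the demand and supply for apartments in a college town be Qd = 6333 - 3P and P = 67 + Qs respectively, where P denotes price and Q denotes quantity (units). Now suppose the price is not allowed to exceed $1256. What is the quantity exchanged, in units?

1189

Rearranging supply gives Qs = P - 67. Equilibrium: 6333 - 3P = P - 67, so 6400 = 4P and P* = 1600, Q* = 1533.
Because the ceiling (1256) lies below the market-clearing price, it is binding.
At P = 1256: Qd = 6333 - 3·1256 = 2565 and Qs = 1256 - 67 = 1189.
The quantity actually transacted is the short side, supply: 1189.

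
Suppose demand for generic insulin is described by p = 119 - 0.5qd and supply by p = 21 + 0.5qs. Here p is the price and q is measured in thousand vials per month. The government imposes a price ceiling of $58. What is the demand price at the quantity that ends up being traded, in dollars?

Rearranging demand gives qd = 238 - 2p; rearranging supply gives qs = 2p - 42. Without the control the market clears where 238 - 2p = 2p - 42, i.e. p* = 70 and q* = 98.
The ceiling of 58 is below the equilibrium price 70, so it binds.
At p = 58: qd = 238 - 2·58 = 122 and qs = 2·58 - 42 = 74.
Only 74 units reach the market. On the demand curve, the marginal buyer's willingness to pay at q = 74 is (238 - 74)/2 = 82.

82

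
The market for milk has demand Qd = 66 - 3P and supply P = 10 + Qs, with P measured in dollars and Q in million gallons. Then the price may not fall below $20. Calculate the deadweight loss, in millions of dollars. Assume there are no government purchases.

Rearranging supply gives Qs = P - 10. Without the control the market clears where 66 - 3P = P - 10, i.e. P* = 19 and Q* = 9.
Since 20 > 19, the floor is binding.
At P = 20: Qd = 66 - 3·20 = 6 and Qs = 20 - 10 = 10.
Quantity traded falls to 6. At Q = 6 the demand price is (66 - 6)/3 = 20 and the supply price is 10 + 6 = 16.
Deadweight loss = ½ · (20 - 16) · (9 - 6) = ½ · 4 · 3 = 6.

6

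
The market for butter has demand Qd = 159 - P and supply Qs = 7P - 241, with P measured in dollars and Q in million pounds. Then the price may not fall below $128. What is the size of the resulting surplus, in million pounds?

624

Equilibrium: 159 - P = 7P - 241, so 400 = 8P and P* = 50, Q* = 109.
The floor of 128 is above the equilibrium price 50, so it binds.
At P = 128: Qd = 159 - 128 = 31 and Qs = 7·128 - 241 = 655.
Surplus = Qs - Qd = 655 - 31 = 624.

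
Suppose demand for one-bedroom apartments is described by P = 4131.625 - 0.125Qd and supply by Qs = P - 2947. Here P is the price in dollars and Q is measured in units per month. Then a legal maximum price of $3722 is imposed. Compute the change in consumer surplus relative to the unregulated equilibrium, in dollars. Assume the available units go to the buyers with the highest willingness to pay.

210619.75

Rearranging demand gives Qd = 33053 - 8P. Setting quantity demanded equal to quantity supplied, 33053 - 8P = P - 2947, gives P* = 4000 and Q* = 1053.
Since 3722 < 4000, the ceiling is binding.
At P = 3722: Qd = 33053 - 8·3722 = 3277 and Qs = 3722 - 2947 = 775.
Consumer surplus without the control is ½ · (4131.625 - 4000) · 1053 = 69300.5625.
With the ceiling, 775 units are sold at 3722 (assume they go to the highest-value buyers). The demand price at Q = 775 is 4034.75, so CS = ½ · [(4131.625 - 3722) + (4034.75 - 3722)] · 775 = 279920.3125.
Change in consumer surplus = 279920.3125 - 69300.5625 = 210619.75.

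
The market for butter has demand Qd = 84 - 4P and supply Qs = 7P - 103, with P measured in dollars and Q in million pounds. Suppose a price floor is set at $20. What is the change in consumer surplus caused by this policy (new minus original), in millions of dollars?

Setting quantity demanded equal to quantity supplied, 84 - 4P = 7P - 103, gives P* = 17 and Q* = 16.
Since 20 > 17, the floor is binding.
At P = 20: Qd = 84 - 4·20 = 4 and Qs = 7·20 - 103 = 37.
Consumer surplus without the control is ½ · (21 - 17) · 16 = 32.
With the floor, consumers buy 4 units at 20, so CS = ½ · (21 - 20) · 4 = 2.
Change in consumer surplus = 2 - 32 = -30.

-30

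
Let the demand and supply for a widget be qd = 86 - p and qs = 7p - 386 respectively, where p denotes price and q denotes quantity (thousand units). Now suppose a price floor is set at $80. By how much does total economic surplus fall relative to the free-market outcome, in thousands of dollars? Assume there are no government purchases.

In a free market, 86 - p = 7p - 386 gives the equilibrium p* = 59, q* = 27.
Since 80 > 59, the floor is binding.
At p = 80: qd = 86 - 80 = 6 and qs = 7·80 - 386 = 174.
Quantity traded falls to 6. At q = 6 the demand price is 86 - 6 = 80 and the supply price is (386 + 6)/7 = 56.
Deadweight loss = ½ · (80 - 56) · (27 - 6) = ½ · 24 · 21 = 252.

252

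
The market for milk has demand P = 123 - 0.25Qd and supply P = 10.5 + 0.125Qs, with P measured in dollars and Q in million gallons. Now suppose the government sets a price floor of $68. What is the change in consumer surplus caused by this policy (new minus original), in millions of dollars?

Rearranging demand gives Qd = 492 - 4P; rearranging supply gives Qs = 8P - 84. Equilibrium: 492 - 4P = 8P - 84, so 576 = 12P and P* = 48, Q* = 300.
Since 68 > 48, the floor is binding.
At P = 68: Qd = 492 - 4·68 = 220 and Qs = 8·68 - 84 = 460.
Consumer surplus without the control is ½ · (123 - 48) · 300 = 11250.
With the floor, consumers buy 220 units at 68, so CS = ½ · (123 - 68) · 220 = 6050.
Change in consumer surplus = 6050 - 11250 = -5200.

-5200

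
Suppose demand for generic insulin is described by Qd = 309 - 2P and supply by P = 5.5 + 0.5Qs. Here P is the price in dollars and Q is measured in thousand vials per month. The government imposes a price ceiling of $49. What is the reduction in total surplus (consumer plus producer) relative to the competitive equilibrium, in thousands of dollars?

Rearranging supply gives Qs = 2P - 11. Setting quantity demanded equal to quantity supplied, 309 - 2P = 2P - 11, gives P* = 80 and Q* = 149.
The ceiling of 49 is below the equilibrium price 80, so it binds.
At P = 49: Qd = 309 - 2·49 = 211 and Qs = 2·49 - 11 = 87.
Quantity traded falls to 87. At Q = 87 the demand price is (309 - 87)/2 = 111 and the supply price is (11 + 87)/2 = 49.
Deadweight loss = ½ · (111 - 49) · (149 - 87) = ½ · 62 · 62 = 1922.

1922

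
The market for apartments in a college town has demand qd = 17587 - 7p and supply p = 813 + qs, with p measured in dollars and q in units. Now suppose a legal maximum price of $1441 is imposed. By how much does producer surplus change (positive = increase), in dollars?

-908392.5

Rearranging supply gives qs = p - 813. Equilibrium: 17587 - 7p = p - 813, so 18400 = 8p and p* = 2300, q* = 1487.
The ceiling of 1441 is below the equilibrium price 2300, so it binds.
At p = 1441: qd = 17587 - 7·1441 = 7500 and qs = 1441 - 813 = 628.
Producer surplus without the control is ½ · (2300 - 813) · 1487 = 1105584.5.
With the ceiling, producers sell 628 units at 1441, so PS = ½ · (1441 - 813) · 628 = 197192.
Change in producer surplus = 197192 - 1105584.5 = -908392.5.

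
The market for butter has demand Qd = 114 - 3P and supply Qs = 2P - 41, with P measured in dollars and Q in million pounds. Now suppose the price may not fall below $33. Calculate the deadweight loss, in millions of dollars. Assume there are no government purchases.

Setting quantity demanded equal to quantity supplied, 114 - 3P = 2P - 41, gives P* = 31 and Q* = 21.
Because the floor (33) lies above the market-clearing price, it is binding.
At P = 33: Qd = 114 - 3·33 = 15 and Qs = 2·33 - 41 = 25.
Quantity traded falls to 15. At Q = 15 the demand price is (114 - 15)/3 = 33 and the supply price is (41 + 15)/2 = 28.
Deadweight loss = ½ · (33 - 28) · (21 - 15) = ½ · 5 · 6 = 15.

15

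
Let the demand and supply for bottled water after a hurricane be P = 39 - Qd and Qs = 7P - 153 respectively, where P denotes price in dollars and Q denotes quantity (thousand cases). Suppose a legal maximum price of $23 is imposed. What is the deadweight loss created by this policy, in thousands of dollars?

Rearranging demand gives Qd = 39 - P. Setting quantity demanded equal to quantity supplied, 39 - P = 7P - 153, gives P* = 24 and Q* = 15.
Since 23 < 24, the ceiling is binding.
At P = 23: Qd = 39 - 23 = 16 and Qs = 7·23 - 153 = 8.
Quantity traded falls to 8. At Q = 8 the demand price is 39 - 8 = 31 and the supply price is (153 + 8)/7 = 23.
Deadweight loss = ½ · (31 - 23) · (15 - 8) = ½ · 8 · 7 = 28.

28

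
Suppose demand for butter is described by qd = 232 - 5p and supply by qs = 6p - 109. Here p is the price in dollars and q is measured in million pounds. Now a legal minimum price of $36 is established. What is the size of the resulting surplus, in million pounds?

Equilibrium: 232 - 5p = 6p - 109, so 341 = 11p and p* = 31, q* = 77.
Because the floor (36) lies above the market-clearing price, it is binding.
At p = 36: qd = 232 - 5·36 = 52 and qs = 6·36 - 109 = 107.
Surplus = qs - qd = 107 - 52 = 55.

55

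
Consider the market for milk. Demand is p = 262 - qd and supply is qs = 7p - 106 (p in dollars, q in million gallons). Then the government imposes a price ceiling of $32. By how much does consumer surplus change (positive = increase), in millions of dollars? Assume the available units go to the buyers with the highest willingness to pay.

Rearranging demand gives qd = 262 - p. Without the control the market clears where 262 - p = 7p - 106, i.e. p* = 46 and q* = 216.
Because the ceiling (32) lies below the market-clearing price, it is binding.
At p = 32: qd = 262 - 32 = 230 and qs = 7·32 - 106 = 118.
Consumer surplus without the control is ½ · (262 - 46) · 216 = 23328.
With the ceiling, 118 units are sold at 32 (assume they go to the highest-value buyers). The demand price at q = 118 is 144, so CS = ½ · [(262 - 32) + (144 - 32)] · 118 = 20178.
Change in consumer surplus = 20178 - 23328 = -3150.

-3150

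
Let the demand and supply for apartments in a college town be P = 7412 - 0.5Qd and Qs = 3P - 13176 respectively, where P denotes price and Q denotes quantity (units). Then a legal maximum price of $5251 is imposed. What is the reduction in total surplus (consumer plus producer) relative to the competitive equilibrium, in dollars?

Rearranging demand gives Qd = 14824 - 2P. Without the control the market clears where 14824 - 2P = 3P - 13176, i.e. P* = 5600 and Q* = 3624.
Because the ceiling (5251) lies below the market-clearing price, it is binding.
At P = 5251: Qd = 14824 - 2·5251 = 4322 and Qs = 3·5251 - 13176 = 2577.
Quantity traded falls to 2577. At Q = 2577 the demand price is (14824 - 2577)/2 = 6123.5 and the supply price is (13176 + 2577)/3 = 5251.
Deadweight loss = ½ · (6123.5 - 5251) · (3624 - 2577) = ½ · 872.5 · 1047 = 456753.75.

456753.75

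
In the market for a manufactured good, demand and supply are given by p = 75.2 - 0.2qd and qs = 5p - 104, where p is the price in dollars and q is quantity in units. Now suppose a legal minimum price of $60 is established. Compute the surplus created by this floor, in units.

120

Rearranging demand gives qd = 376 - 5p. Without the control the market clears where 376 - 5p = 5p - 104, i.e. p* = 48 and q* = 136.
The floor of 60 is above the equilibrium price 48, so it binds.
At p = 60: qd = 376 - 5·60 = 76 and qs = 5·60 - 104 = 196.
Surplus = qs - qd = 196 - 76 = 120.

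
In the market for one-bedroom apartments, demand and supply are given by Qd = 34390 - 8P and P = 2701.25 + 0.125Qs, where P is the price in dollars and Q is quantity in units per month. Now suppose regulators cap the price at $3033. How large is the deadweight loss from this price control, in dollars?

Rearranging supply gives Qs = 8P - 21610. Setting quantity demanded equal to quantity supplied, 34390 - 8P = 8P - 21610, gives P* = 3500 and Q* = 6390.
Because the ceiling (3033) lies below the market-clearing price, it is binding.
At P = 3033: Qd = 34390 - 8·3033 = 10126 and Qs = 8·3033 - 21610 = 2654.
Quantity traded falls to 2654. At Q = 2654 the demand price is (34390 - 2654)/8 = 3967 and the supply price is (21610 + 2654)/8 = 3033.
Deadweight loss = ½ · (3967 - 3033) · (6390 - 2654) = ½ · 934 · 3736 = 1744712.

1744712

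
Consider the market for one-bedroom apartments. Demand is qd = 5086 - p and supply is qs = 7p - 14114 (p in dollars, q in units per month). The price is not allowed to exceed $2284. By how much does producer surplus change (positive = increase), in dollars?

Setting quantity demanded equal to quantity supplied, 5086 - p = 7p - 14114, gives p* = 2400 and q* = 2686.
The ceiling of 2284 is below the equilibrium price 2400, so it binds.
At p = 2284: qd = 5086 - 2284 = 2802 and qs = 7·2284 - 14114 = 1874.
Producer surplus without the control is ½ · (2400 - 14114/7) · 2686 = 3607298/7.
With the ceiling, producers sell 1874 units at 2284, so PS = ½ · (2284 - 14114/7) · 1874 = 1755938/7.
Change in producer surplus = 1755938/7 - 3607298/7 = -264480.

-264480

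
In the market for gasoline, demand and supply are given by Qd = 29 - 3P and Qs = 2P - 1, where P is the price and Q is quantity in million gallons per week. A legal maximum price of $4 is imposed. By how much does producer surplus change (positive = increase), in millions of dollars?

In a free market, 29 - 3P = 2P - 1 gives the equilibrium P* = 6, Q* = 11.
The ceiling of 4 is below the equilibrium price 6, so it binds.
At P = 4: Qd = 29 - 3·4 = 17 and Qs = 2·4 - 1 = 7.
Producer surplus without the control is ½ · (6 - 0.5) · 11 = 30.25.
With the ceiling, producers sell 7 units at 4, so PS = ½ · (4 - 0.5) · 7 = 12.25.
Change in producer surplus = 12.25 - 30.25 = -18.

-18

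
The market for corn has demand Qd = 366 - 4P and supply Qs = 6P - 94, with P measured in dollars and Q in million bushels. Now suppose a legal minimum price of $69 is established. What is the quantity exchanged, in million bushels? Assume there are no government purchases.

Equilibrium: 366 - 4P = 6P - 94, so 460 = 10P and P* = 46, Q* = 182.
Since 69 > 46, the floor is binding.
At P = 69: Qd = 366 - 4·69 = 90 and Qs = 6·69 - 94 = 320.
The quantity actually transacted is the short side, demand: 90.

90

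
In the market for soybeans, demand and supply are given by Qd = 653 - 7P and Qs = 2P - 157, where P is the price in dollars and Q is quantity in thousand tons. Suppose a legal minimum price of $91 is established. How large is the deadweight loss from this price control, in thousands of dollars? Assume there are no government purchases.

In a free market, 653 - 7P = 2P - 157 gives the equilibrium P* = 90, Q* = 23.
The floor of 91 is above the equilibrium price 90, so it binds.
At P = 91: Qd = 653 - 7·91 = 16 and Qs = 2·91 - 157 = 25.
Quantity traded falls to 16. At Q = 16 the demand price is (653 - 16)/7 = 91 and the supply price is (157 + 16)/2 = 86.5.
Deadweight loss = ½ · (91 - 86.5) · (23 - 16) = ½ · 4.5 · 7 = 15.75.

15.75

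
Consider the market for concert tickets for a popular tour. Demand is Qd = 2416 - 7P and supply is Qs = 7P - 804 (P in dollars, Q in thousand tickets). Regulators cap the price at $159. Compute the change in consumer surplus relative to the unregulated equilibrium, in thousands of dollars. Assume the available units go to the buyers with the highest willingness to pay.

4295.5

In a free market, 2416 - 7P = 7P - 804 gives the equilibrium P* = 230, Q* = 806.
Because the ceiling (159) lies below the market-clearing price, it is binding.
At P = 159: Qd = 2416 - 7·159 = 1303 and Qs = 7·159 - 804 = 309.
Consumer surplus without the control is ½ · (2416/7 - 230) · 806 = 324818/7.
With the ceiling, 309 units are sold at 159 (assume they go to the highest-value buyers). The demand price at Q = 309 is 301, so CS = ½ · [(2416/7 - 159) + (301 - 159)] · 309 = 709773/14.
Change in consumer surplus = 709773/14 - 324818/7 = 4295.5.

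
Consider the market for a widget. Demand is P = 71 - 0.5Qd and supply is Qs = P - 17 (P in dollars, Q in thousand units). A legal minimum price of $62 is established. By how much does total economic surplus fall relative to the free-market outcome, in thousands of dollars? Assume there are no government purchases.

Rearranging demand gives Qd = 142 - 2P. Setting quantity demanded equal to quantity supplied, 142 - 2P = P - 17, gives P* = 53 and Q* = 36.
Since 62 > 53, the floor is binding.
At P = 62: Qd = 142 - 2·62 = 18 and Qs = 62 - 17 = 45.
Quantity traded falls to 18. At Q = 18 the demand price is (142 - 18)/2 = 62 and the supply price is 17 + 18 = 35.
Deadweight loss = ½ · (62 - 35) · (36 - 18) = ½ · 27 · 18 = 243.

243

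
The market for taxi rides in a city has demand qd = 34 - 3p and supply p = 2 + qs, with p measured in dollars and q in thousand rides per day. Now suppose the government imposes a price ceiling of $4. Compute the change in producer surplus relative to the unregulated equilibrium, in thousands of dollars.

-22.5

Rearranging supply gives qs = p - 2. Equilibrium: 34 - 3p = p - 2, so 36 = 4p and p* = 9, q* = 7.
Because the ceiling (4) lies below the market-clearing price, it is binding.
At p = 4: qd = 34 - 3·4 = 22 and qs = 4 - 2 = 2.
Producer surplus without the control is ½ · (9 - 2) · 7 = 24.5.
With the ceiling, producers sell 2 units at 4, so PS = ½ · (4 - 2) · 2 = 2.
Change in producer surplus = 2 - 24.5 = -22.5.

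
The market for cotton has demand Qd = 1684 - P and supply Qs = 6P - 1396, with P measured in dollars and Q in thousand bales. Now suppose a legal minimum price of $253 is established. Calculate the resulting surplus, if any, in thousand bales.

0

Without the control the market clears where 1684 - P = 6P - 1396, i.e. P* = 440 and Q* = 1244.
Since 253 is below P* = 440, the floor does not bind and the free-market outcome prevails.
Since the control does not bind, there is no surplus.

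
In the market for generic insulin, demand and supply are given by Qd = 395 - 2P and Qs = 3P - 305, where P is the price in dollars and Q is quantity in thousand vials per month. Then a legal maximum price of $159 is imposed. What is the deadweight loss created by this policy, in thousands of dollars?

Equilibrium: 395 - 2P = 3P - 305, so 700 = 5P and P* = 140, Q* = 115.
Since 159 is above P* = 140, the ceiling does not bind and the free-market outcome prevails.
Since the control does not bind, no trades are prevented and deadweight loss is zero.

0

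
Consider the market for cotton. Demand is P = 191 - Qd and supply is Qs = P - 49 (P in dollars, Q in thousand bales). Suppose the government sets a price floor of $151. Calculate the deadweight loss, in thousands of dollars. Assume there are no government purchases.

Rearranging demand gives Qd = 191 - P. In a free market, 191 - P = P - 49 gives the equilibrium P* = 120, Q* = 71.
The floor of 151 is above the equilibrium price 120, so it binds.
At P = 151: Qd = 191 - 151 = 40 and Qs = 151 - 49 = 102.
Quantity traded falls to 40. At Q = 40 the demand price is 191 - 40 = 151 and the supply price is 49 + 40 = 89.
Deadweight loss = ½ · (151 - 89) · (71 - 40) = ½ · 62 · 31 = 961.

961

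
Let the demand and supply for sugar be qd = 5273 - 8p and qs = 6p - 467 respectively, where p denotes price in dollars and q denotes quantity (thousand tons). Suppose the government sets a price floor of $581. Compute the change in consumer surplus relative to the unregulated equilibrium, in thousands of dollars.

-223839

Without the control the market clears where 5273 - 8p = 6p - 467, i.e. p* = 410 and q* = 1993.
The floor of 581 is above the equilibrium price 410, so it binds.
At p = 581: qd = 5273 - 8·581 = 625 and qs = 6·581 - 467 = 3019.
Consumer surplus without the control is ½ · (659.125 - 410) · 1993 = 248253.0625.
With the floor, consumers buy 625 units at 581, so CS = ½ · (659.125 - 581) · 625 = 24414.0625.
Change in consumer surplus = 24414.0625 - 248253.0625 = -223839.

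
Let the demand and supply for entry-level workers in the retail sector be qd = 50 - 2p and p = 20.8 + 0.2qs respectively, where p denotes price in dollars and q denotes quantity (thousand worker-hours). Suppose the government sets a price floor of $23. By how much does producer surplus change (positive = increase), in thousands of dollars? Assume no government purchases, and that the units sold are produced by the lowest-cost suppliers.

3.6

Rearranging supply gives qs = 5p - 104. Setting quantity demanded equal to quantity supplied, 50 - 2p = 5p - 104, gives p* = 22 and q* = 6.
Because the floor (23) lies above the market-clearing price, it is binding.
At p = 23: qd = 50 - 2·23 = 4 and qs = 5·23 - 104 = 11.
Producer surplus without the control is ½ · (22 - 20.8) · 6 = 3.6.
With the floor, 4 units are sold at 23. The supply price at q = 4 is 21.6, so PS = ½ · [(23 - 20.8) + (23 - 21.6)] · 4 = 7.2.
Change in producer surplus = 7.2 - 3.6 = 3.6.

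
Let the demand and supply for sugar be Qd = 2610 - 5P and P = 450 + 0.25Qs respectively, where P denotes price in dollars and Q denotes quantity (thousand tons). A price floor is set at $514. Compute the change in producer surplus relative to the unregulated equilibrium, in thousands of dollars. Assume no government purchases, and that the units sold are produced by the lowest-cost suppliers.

-840

Rearranging supply gives Qs = 4P - 1800. In a free market, 2610 - 5P = 4P - 1800 gives the equilibrium P* = 490, Q* = 160.
Since 514 > 490, the floor is binding.
At P = 514: Qd = 2610 - 5·514 = 40 and Qs = 4·514 - 1800 = 256.
Producer surplus without the control is ½ · (490 - 450) · 160 = 3200.
With the floor, 40 units are sold at 514. The supply price at Q = 40 is 460, so PS = ½ · [(514 - 450) + (514 - 460)] · 40 = 2360.
Change in producer surplus = 2360 - 3200 = -840.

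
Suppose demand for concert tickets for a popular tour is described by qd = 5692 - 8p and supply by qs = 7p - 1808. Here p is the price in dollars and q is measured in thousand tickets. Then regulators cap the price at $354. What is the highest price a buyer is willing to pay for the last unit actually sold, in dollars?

627.75

In a free market, 5692 - 8p = 7p - 1808 gives the equilibrium p* = 500, q* = 1692.
The ceiling of 354 is below the equilibrium price 500, so it binds.
At p = 354: qd = 5692 - 8·354 = 2860 and qs = 7·354 - 1808 = 670.
Only 670 units reach the market. On the demand curve, the marginal buyer's willingness to pay at q = 670 is (5692 - 670)/8 = 627.75.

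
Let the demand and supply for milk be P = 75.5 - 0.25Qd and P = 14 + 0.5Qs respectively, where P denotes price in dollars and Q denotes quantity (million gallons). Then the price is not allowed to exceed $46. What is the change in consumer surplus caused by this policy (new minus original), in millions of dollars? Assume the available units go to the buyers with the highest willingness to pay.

Rearranging demand gives Qd = 302 - 4P; rearranging supply gives Qs = 2P - 28. Equilibrium: 302 - 4P = 2P - 28, so 330 = 6P and P* = 55, Q* = 82.
Since 46 < 55, the ceiling is binding.
At P = 46: Qd = 302 - 4·46 = 118 and Qs = 2·46 - 28 = 64.
Consumer surplus without the control is ½ · (75.5 - 55) · 82 = 840.5.
With the ceiling, 64 units are sold at 46 (assume they go to the highest-value buyers). The demand price at Q = 64 is 59.5, so CS = ½ · [(75.5 - 46) + (59.5 - 46)] · 64 = 1376.
Change in consumer surplus = 1376 - 840.5 = 535.5.

535.5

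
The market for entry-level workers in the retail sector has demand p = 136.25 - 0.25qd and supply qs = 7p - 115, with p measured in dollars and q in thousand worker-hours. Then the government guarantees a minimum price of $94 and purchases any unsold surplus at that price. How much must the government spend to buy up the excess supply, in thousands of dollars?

Rearranging demand gives qd = 545 - 4p. Equilibrium: 545 - 4p = 7p - 115, so 660 = 11p and p* = 60, q* = 305.
Since 94 > 60, the floor is binding.
At p = 94: qd = 545 - 4·94 = 169 and qs = 7·94 - 115 = 543.
Surplus = qs - qd = 374.
Government expenditure = surplus × support price = 374 × 94 = 35156.

35156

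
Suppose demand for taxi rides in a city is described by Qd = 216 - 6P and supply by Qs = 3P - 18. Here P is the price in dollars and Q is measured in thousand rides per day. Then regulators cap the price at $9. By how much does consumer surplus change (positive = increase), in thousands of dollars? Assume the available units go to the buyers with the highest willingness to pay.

Equilibrium: 216 - 6P = 3P - 18, so 234 = 9P and P* = 26, Q* = 60.
Because the ceiling (9) lies below the market-clearing price, it is binding.
At P = 9: Qd = 216 - 6·9 = 162 and Qs = 3·9 - 18 = 9.
Consumer surplus without the control is ½ · (36 - 26) · 60 = 300.
With the ceiling, 9 units are sold at 9 (assume they go to the highest-value buyers). The demand price at Q = 9 is 34.5, so CS = ½ · [(36 - 9) + (34.5 - 9)] · 9 = 236.25.
Change in consumer surplus = 236.25 - 300 = -63.75.

-63.75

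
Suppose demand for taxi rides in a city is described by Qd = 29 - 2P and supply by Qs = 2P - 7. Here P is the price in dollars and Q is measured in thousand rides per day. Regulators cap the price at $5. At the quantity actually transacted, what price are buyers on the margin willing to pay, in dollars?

In a free market, 29 - 2P = 2P - 7 gives the equilibrium P* = 9, Q* = 11.
Because the ceiling (5) lies below the market-clearing price, it is binding.
At P = 5: Qd = 29 - 2·5 = 19 and Qs = 2·5 - 7 = 3.
Only 3 units reach the market. On the demand curve, the marginal buyer's willingness to pay at Q = 3 is (29 - 3)/2 = 13.

13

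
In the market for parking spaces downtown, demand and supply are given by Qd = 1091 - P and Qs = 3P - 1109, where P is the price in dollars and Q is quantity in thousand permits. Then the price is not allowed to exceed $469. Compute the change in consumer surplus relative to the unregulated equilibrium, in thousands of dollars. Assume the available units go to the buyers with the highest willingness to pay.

Equilibrium: 1091 - P = 3P - 1109, so 2200 = 4P and P* = 550, Q* = 541.
Since 469 < 550, the ceiling is binding.
At P = 469: Qd = 1091 - 469 = 622 and Qs = 3·469 - 1109 = 298.
Consumer surplus without the control is ½ · (1091 - 550) · 541 = 146340.5.
With the ceiling, 298 units are sold at 469 (assume they go to the highest-value buyers). The demand price at Q = 298 is 793, so CS = ½ · [(1091 - 469) + (793 - 469)] · 298 = 140954.
Change in consumer surplus = 140954 - 146340.5 = -5386.5.

-5386.5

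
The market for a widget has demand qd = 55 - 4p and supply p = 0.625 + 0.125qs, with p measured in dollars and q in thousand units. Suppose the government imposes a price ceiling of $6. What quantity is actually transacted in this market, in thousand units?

Rearranging supply gives qs = 8p - 5. In a free market, 55 - 4p = 8p - 5 gives the equilibrium p* = 5, q* = 35.
The ceiling of 6 is above the equilibrium price 5, so it is not binding; the market clears at p* = 5, q* = 35.

35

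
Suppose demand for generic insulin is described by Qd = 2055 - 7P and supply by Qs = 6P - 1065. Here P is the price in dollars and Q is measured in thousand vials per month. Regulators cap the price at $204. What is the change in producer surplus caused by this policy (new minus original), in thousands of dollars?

In a free market, 2055 - 7P = 6P - 1065 gives the equilibrium P* = 240, Q* = 375.
Because the ceiling (204) lies below the market-clearing price, it is binding.
At P = 204: Qd = 2055 - 7·204 = 627 and Qs = 6·204 - 1065 = 159.
Producer surplus without the control is ½ · (240 - 177.5) · 375 = 11718.75.
With the ceiling, producers sell 159 units at 204, so PS = ½ · (204 - 177.5) · 159 = 2106.75.
Change in producer surplus = 2106.75 - 11718.75 = -9612.

-9612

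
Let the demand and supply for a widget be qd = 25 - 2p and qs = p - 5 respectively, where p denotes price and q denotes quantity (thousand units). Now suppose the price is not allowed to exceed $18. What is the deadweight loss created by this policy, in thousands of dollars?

Without the control the market clears where 25 - 2p = p - 5, i.e. p* = 10 and q* = 5.
The ceiling of 18 is above the equilibrium price 10, so it is not binding; the market clears at p* = 10, q* = 5.
Since the control does not bind, no trades are prevented and deadweight loss is zero.

0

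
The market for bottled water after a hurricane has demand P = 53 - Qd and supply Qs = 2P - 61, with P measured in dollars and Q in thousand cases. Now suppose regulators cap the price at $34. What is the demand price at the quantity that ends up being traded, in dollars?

Rearranging demand gives Qd = 53 - P. In a free market, 53 - P = 2P - 61 gives the equilibrium P* = 38, Q* = 15.
The ceiling of 34 is below the equilibrium price 38, so it binds.
At P = 34: Qd = 53 - 34 = 19 and Qs = 2·34 - 61 = 7.
Only 7 units reach the market. On the demand curve, the marginal buyer's willingness to pay at Q = 7 is (53 - 7) = 46.

46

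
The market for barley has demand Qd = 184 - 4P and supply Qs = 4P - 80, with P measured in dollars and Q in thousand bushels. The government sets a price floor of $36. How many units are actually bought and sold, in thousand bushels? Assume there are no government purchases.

40

In a free market, 184 - 4P = 4P - 80 gives the equilibrium P* = 33, Q* = 52.
The floor of 36 is above the equilibrium price 33, so it binds.
At P = 36: Qd = 184 - 4·36 = 40 and Qs = 4·36 - 80 = 64.
The quantity actually transacted is the short side, demand: 40.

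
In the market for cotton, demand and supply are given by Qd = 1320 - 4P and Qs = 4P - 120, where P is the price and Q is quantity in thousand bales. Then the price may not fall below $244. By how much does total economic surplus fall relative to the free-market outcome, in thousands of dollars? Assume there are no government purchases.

16384

Setting quantity demanded equal to quantity supplied, 1320 - 4P = 4P - 120, gives P* = 180 and Q* = 600.
Since 244 > 180, the floor is binding.
At P = 244: Qd = 1320 - 4·244 = 344 and Qs = 4·244 - 120 = 856.
Quantity traded falls to 344. At Q = 344 the demand price is (1320 - 344)/4 = 244 and the supply price is (120 + 344)/4 = 116.
Deadweight loss = ½ · (244 - 116) · (600 - 344) = ½ · 128 · 256 = 16384.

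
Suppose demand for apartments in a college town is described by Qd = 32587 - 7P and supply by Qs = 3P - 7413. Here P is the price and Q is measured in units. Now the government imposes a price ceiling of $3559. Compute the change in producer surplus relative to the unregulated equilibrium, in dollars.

Setting quantity demanded equal to quantity supplied, 32587 - 7P = 3P - 7413, gives P* = 4000 and Q* = 4587.
Since 3559 < 4000, the ceiling is binding.
At P = 3559: Qd = 32587 - 7·3559 = 7674 and Qs = 3·3559 - 7413 = 3264.
Producer surplus without the control is ½ · (4000 - 2471) · 4587 = 3506761.5.
With the ceiling, producers sell 3264 units at 3559, so PS = ½ · (3559 - 2471) · 3264 = 1775616.
Change in producer surplus = 1775616 - 3506761.5 = -1731145.5.

-1731145.5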